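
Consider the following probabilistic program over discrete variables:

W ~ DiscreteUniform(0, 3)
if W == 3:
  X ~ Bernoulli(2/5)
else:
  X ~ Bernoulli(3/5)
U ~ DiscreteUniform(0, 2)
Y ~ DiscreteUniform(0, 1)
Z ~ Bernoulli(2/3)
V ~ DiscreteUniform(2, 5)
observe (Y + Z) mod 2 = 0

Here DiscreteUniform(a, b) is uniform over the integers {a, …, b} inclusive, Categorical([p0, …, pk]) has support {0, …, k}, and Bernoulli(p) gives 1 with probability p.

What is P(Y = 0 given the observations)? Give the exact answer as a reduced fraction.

P(Y = 0 | obs) = 1/3

Enumerate traces; 192 have nonzero weight after conditioning:
  (W=0, X=0, U=0, Y=0, Z=0, V=2) weight 1/720
  (W=0, X=0, U=0, Y=0, Z=0, V=3) weight 1/720
  (W=0, X=0, U=0, Y=0, Z=0, V=4) weight 1/720
  (W=0, X=0, U=0, Y=0, Z=0, V=5) weight 1/720
  (W=0, X=0, U=0, Y=1, Z=1, V=2) weight 1/360
  (W=0, X=0, U=0, Y=1, Z=1, V=3) weight 1/360
  (W=0, X=0, U=0, Y=1, Z=1, V=4) weight 1/360
  (W=0, X=0, U=0, Y=1, Z=1, V=5) weight 1/360
  … 184 more
Group by Y:
  weight(Y=0) = 1/6
  weight(Y=1) = 1/3
Total weight = 1/6 + 1/3 = 1/2
P(Y=0 | obs) = 1/6 / 1/2 = 1/3
P(Y=1 | obs) = 1/3 / 1/2 = 2/3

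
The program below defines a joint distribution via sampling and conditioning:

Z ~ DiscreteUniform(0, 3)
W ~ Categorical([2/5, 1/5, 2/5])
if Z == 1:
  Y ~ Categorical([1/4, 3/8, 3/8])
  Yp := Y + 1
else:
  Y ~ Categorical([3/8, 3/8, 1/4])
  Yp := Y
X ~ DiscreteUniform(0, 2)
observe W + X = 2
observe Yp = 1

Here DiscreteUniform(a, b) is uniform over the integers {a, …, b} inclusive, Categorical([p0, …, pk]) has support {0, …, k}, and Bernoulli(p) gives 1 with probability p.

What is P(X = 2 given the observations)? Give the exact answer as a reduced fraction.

Enumerate traces; 12 have nonzero weight after conditioning:
  (Z=0, W=0, Y=1, X=2) weight 1/80
  (Z=0, W=1, Y=1, X=1) weight 1/160
  (Z=0, W=2, Y=1, X=0) weight 1/80
  (Z=1, W=0, Y=0, X=2) weight 1/120
  (Z=1, W=1, Y=0, X=1) weight 1/240
  (Z=1, W=2, Y=0, X=0) weight 1/120
  (Z=2, W=0, Y=1, X=2) weight 1/80
  (Z=2, W=1, Y=1, X=1) weight 1/160
  … 4 more
Group by X:
  weight(X=0) = 11/240
  weight(X=1) = 11/480
  weight(X=2) = 11/240
Total weight = 11/240 + 11/480 + 11/240 = 11/96
P(X=0 | obs) = 11/240 / 11/96 = 2/5
P(X=1 | obs) = 11/480 / 11/96 = 1/5
P(X=2 | obs) = 11/240 / 11/96 = 2/5

P(X = 2 | obs) = 2/5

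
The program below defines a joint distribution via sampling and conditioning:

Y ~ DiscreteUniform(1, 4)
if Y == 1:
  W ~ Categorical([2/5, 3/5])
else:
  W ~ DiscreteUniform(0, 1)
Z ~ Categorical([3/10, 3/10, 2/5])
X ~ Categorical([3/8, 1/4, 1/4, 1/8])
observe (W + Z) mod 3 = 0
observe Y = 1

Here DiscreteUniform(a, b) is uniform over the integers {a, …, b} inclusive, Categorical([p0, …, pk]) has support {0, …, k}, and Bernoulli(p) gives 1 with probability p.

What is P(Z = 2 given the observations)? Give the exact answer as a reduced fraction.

P(Z = 2 | obs) = 2/3

Enumerate traces; 8 have nonzero weight after conditioning:
  (Y=1, W=0, Z=0, X=0) weight 9/800
  (Y=1, W=0, Z=0, X=1) weight 3/400
  (Y=1, W=0, Z=0, X=2) weight 3/400
  (Y=1, W=0, Z=0, X=3) weight 3/800
  (Y=1, W=1, Z=2, X=0) weight 9/400
  (Y=1, W=1, Z=2, X=1) weight 3/200
  (Y=1, W=1, Z=2, X=2) weight 3/200
  (Y=1, W=1, Z=2, X=3) weight 3/400
Group by Z:
  weight(Z=0) = 3/100
  weight(Z=2) = 3/50
Total weight = 3/100 + 3/50 = 9/100
P(Z=0 | obs) = 3/100 / 9/100 = 1/3
P(Z=2 | obs) = 3/50 / 9/100 = 2/3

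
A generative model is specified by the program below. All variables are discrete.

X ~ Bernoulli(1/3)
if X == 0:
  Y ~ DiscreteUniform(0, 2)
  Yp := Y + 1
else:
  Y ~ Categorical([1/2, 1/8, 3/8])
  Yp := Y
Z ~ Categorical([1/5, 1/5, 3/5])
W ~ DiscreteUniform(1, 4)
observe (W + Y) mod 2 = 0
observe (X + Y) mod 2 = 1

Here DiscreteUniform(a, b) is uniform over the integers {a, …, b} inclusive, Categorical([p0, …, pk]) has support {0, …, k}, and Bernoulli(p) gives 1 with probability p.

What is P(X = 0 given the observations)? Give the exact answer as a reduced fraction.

Enumerate traces; 18 have nonzero weight after conditioning:
  (X=0, Y=1, Z=0, W=1) weight 1/90
  (X=0, Y=1, Z=0, W=3) weight 1/90
  (X=0, Y=1, Z=1, W=1) weight 1/90
  (X=0, Y=1, Z=1, W=3) weight 1/90
  (X=0, Y=1, Z=2, W=1) weight 1/30
  (X=0, Y=1, Z=2, W=3) weight 1/30
  (X=1, Y=0, Z=0, W=2) weight 1/120
  (X=1, Y=0, Z=0, W=4) weight 1/120
  … 10 more
Group by X:
  weight(X=0) = 1/9
  weight(X=1) = 7/48
Total weight = 1/9 + 7/48 = 37/144
P(X=0 | obs) = 1/9 / 37/144 = 16/37
P(X=1 | obs) = 7/48 / 37/144 = 21/37

P(X = 0 | obs) = 16/37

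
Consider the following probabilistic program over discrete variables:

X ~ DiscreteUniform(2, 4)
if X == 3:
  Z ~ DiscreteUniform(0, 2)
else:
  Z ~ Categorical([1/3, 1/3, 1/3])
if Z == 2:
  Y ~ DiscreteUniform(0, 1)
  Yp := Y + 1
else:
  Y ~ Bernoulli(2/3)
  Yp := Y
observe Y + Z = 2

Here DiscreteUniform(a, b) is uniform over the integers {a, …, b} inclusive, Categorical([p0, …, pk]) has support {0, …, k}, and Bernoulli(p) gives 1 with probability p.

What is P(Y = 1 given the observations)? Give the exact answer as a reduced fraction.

Enumerate traces; 6 have nonzero weight after conditioning:
  (X=2, Z=1, Y=1) weight 2/27
  (X=2, Z=2, Y=0) weight 1/18
  (X=3, Z=1, Y=1) weight 2/27
  (X=3, Z=2, Y=0) weight 1/18
  (X=4, Z=1, Y=1) weight 2/27
  (X=4, Z=2, Y=0) weight 1/18
Group by Y:
  weight(Y=0) = 1/6
  weight(Y=1) = 2/9
Total weight = 1/6 + 2/9 = 7/18
P(Y=0 | obs) = 1/6 / 7/18 = 3/7
P(Y=1 | obs) = 2/9 / 7/18 = 4/7

P(Y = 1 | obs) = 4/7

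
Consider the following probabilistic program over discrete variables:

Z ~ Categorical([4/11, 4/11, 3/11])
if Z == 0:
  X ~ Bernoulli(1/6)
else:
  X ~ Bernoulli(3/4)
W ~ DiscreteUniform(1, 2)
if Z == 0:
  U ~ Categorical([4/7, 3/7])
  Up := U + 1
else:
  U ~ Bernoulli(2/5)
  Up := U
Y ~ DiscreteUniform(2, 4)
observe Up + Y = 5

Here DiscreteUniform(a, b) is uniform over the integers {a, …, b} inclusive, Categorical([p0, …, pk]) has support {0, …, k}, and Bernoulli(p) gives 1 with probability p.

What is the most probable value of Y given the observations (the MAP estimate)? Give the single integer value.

Enumerate traces; 16 have nonzero weight after conditioning:
  (Z=0, X=0, W=1, U=0, Y=4) weight 20/693
  (Z=0, X=0, W=1, U=1, Y=3) weight 5/231
  (Z=0, X=0, W=2, U=0, Y=4) weight 20/693
  (Z=0, X=0, W=2, U=1, Y=3) weight 5/231
  (Z=0, X=1, W=1, U=0, Y=4) weight 4/693
  (Z=0, X=1, W=1, U=1, Y=3) weight 1/231
  (Z=0, X=1, W=2, U=0, Y=4) weight 4/693
  (Z=0, X=1, W=2, U=1, Y=3) weight 1/231
  … 8 more
Group by Y:
  weight(Y=3) = 4/77
  weight(Y=4) = 178/1155
Total weight = 4/77 + 178/1155 = 34/165
P(Y=3 | obs) = 4/77 / 34/165 = 30/119
P(Y=4 | obs) = 178/1155 / 34/165 = 89/119
argmax = 4

argmax_v P(Y = v | obs) = 4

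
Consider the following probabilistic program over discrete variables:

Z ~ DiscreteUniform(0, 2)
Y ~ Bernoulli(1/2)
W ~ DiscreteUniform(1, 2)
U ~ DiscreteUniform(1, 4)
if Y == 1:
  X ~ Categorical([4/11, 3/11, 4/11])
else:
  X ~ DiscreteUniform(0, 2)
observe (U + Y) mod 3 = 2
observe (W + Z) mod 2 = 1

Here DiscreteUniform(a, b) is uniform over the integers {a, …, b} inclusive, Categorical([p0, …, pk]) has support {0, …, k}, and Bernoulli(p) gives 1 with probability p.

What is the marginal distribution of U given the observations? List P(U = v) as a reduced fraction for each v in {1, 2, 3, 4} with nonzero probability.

P(U=1) = 1/3, P(U=2) = 1/3, P(U=4) = 1/3

Enumerate traces; 27 have nonzero weight after conditioning:
  (Z=0, Y=0, W=1, U=2, X=0) weight 1/144
  (Z=0, Y=0, W=1, U=2, X=1) weight 1/144
  (Z=0, Y=0, W=1, U=2, X=2) weight 1/144
  (Z=0, Y=1, W=1, U=1, X=0) weight 1/132
  (Z=0, Y=1, W=1, U=1, X=1) weight 1/176
  (Z=0, Y=1, W=1, U=1, X=2) weight 1/132
  (Z=0, Y=1, W=1, U=4, X=0) weight 1/132
  (Z=0, Y=1, W=1, U=4, X=1) weight 1/176
  … 19 more
Group by U:
  weight(U=1) = 1/16
  weight(U=2) = 1/16
  weight(U=4) = 1/16
Total weight = 1/16 + 1/16 + 1/16 = 3/16
P(U=1 | obs) = 1/16 / 3/16 = 1/3
P(U=2 | obs) = 1/16 / 3/16 = 1/3
P(U=4 | obs) = 1/16 / 3/16 = 1/3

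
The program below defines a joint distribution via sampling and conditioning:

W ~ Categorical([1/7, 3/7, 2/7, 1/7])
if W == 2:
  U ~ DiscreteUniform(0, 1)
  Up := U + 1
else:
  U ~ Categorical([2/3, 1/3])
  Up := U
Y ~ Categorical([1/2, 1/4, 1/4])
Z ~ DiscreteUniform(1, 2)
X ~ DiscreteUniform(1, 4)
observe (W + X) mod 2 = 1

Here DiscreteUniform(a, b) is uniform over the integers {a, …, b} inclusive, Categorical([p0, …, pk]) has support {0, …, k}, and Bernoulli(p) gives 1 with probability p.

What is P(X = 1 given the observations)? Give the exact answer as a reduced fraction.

P(X = 1 | obs) = 3/14

Enumerate traces; 96 have nonzero weight after conditioning:
  (W=0, U=0, Y=0, Z=1, X=1) weight 1/168
  (W=0, U=0, Y=0, Z=1, X=3) weight 1/168
  (W=0, U=0, Y=0, Z=2, X=1) weight 1/168
  (W=0, U=0, Y=0, Z=2, X=3) weight 1/168
  (W=0, U=0, Y=1, Z=1, X=1) weight 1/336
  (W=0, U=0, Y=1, Z=1, X=3) weight 1/336
  (W=0, U=0, Y=1, Z=2, X=1) weight 1/336
  (W=0, U=0, Y=1, Z=2, X=3) weight 1/336
  (W=1, U=0, Y=0, Z=1, X=2) weight 1/56
  (W=1, U=0, Y=0, Z=1, X=4) weight 1/56
  … 86 more
Group by X:
  weight(X=1) = 3/28
  weight(X=2) = 1/7
  weight(X=3) = 3/28
  weight(X=4) = 1/7
Total weight = 3/28 + 1/7 + 3/28 + 1/7 = 1/2
P(X=1 | obs) = 3/28 / 1/2 = 3/14
P(X=2 | obs) = 1/7 / 1/2 = 2/7
P(X=3 | obs) = 3/28 / 1/2 = 3/14
P(X=4 | obs) = 1/7 / 1/2 = 2/7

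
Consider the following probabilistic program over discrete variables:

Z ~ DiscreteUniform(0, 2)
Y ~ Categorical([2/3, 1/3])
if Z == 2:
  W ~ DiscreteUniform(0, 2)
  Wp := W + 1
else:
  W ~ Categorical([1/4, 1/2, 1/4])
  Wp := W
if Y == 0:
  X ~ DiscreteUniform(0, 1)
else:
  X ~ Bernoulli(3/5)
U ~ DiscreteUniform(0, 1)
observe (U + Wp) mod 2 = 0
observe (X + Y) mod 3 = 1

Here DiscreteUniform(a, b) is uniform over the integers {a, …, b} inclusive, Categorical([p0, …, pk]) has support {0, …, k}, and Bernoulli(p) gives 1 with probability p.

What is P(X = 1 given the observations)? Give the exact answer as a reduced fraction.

P(X = 1 | obs) = 5/7

Enumerate traces; 18 have nonzero weight after conditioning:
  (Z=0, Y=0, W=0, X=1, U=0) weight 1/72
  (Z=0, Y=0, W=1, X=1, U=1) weight 1/36
  (Z=0, Y=0, W=2, X=1, U=0) weight 1/72
  (Z=0, Y=1, W=0, X=0, U=0) weight 1/180
  (Z=0, Y=1, W=1, X=0, U=1) weight 1/90
  (Z=0, Y=1, W=2, X=0, U=0) weight 1/180
  (Z=1, Y=0, W=0, X=1, U=0) weight 1/72
  (Z=1, Y=0, W=1, X=1, U=1) weight 1/36
  … 10 more
Group by X:
  weight(X=0) = 1/15
  weight(X=1) = 1/6
Total weight = 1/15 + 1/6 = 7/30
P(X=0 | obs) = 1/15 / 7/30 = 2/7
P(X=1 | obs) = 1/6 / 7/30 = 5/7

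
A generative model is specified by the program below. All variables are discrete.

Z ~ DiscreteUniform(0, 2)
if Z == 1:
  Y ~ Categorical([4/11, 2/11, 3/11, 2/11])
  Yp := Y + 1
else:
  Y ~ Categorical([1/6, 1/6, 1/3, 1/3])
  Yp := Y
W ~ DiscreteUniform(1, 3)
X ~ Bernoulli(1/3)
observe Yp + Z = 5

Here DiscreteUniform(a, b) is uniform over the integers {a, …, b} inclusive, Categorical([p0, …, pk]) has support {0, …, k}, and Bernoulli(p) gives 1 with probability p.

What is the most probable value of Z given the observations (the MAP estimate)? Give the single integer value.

Enumerate traces; 12 have nonzero weight after conditioning:
  (Z=1, Y=3, W=1, X=0) weight 4/297
  (Z=1, Y=3, W=1, X=1) weight 2/297
  (Z=1, Y=3, W=2, X=0) weight 4/297
  (Z=1, Y=3, W=2, X=1) weight 2/297
  (Z=1, Y=3, W=3, X=0) weight 4/297
  (Z=1, Y=3, W=3, X=1) weight 2/297
  (Z=2, Y=3, W=1, X=0) weight 2/81
  (Z=2, Y=3, W=1, X=1) weight 1/81
  … 4 more
Group by Z:
  weight(Z=1) = 2/33
  weight(Z=2) = 1/9
Total weight = 2/33 + 1/9 = 17/99
P(Z=1 | obs) = 2/33 / 17/99 = 6/17
P(Z=2 | obs) = 1/9 / 17/99 = 11/17
argmax = 2

argmax_v P(Z = v | obs) = 2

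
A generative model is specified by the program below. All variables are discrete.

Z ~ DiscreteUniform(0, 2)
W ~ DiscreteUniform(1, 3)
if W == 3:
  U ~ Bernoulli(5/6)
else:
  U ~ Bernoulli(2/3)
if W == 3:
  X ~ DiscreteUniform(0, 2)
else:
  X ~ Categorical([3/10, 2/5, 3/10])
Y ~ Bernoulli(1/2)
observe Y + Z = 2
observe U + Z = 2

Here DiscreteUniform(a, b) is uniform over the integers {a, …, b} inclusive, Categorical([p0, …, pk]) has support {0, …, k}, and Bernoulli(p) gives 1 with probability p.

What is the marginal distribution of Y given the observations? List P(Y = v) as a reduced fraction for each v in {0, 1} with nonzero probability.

P(Y=0) = 5/18, P(Y=1) = 13/18

Enumerate traces; 18 have nonzero weight after conditioning:
  (Z=1, W=1, U=1, X=0, Y=1) weight 1/90
  (Z=1, W=1, U=1, X=1, Y=1) weight 2/135
  (Z=1, W=1, U=1, X=2, Y=1) weight 1/90
  (Z=1, W=2, U=1, X=0, Y=1) weight 1/90
  (Z=1, W=2, U=1, X=1, Y=1) weight 2/135
  (Z=1, W=2, U=1, X=2, Y=1) weight 1/90
  (Z=1, W=3, U=1, X=0, Y=1) weight 5/324
  (Z=1, W=3, U=1, X=1, Y=1) weight 5/324
  (Z=2, W=1, U=0, X=0, Y=0) weight 1/180
  … 9 more
Group by Y:
  weight(Y=0) = 5/108
  weight(Y=1) = 13/108
Total weight = 5/108 + 13/108 = 1/6
P(Y=0 | obs) = 5/108 / 1/6 = 5/18
P(Y=1 | obs) = 13/108 / 1/6 = 13/18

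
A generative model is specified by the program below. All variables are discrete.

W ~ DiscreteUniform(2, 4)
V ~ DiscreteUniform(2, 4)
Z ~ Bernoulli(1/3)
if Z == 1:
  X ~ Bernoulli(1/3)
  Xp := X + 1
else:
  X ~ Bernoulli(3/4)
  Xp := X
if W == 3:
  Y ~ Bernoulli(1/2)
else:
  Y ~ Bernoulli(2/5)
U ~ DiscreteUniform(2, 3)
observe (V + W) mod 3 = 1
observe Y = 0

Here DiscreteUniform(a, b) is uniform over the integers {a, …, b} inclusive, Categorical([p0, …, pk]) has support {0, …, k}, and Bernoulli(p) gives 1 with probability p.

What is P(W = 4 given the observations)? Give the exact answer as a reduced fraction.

P(W = 4 | obs) = 6/17

Enumerate traces; 24 have nonzero weight after conditioning:
  (W=2, V=2, Z=0, X=0, Y=0, U=2) weight 1/180
  (W=2, V=2, Z=0, X=0, Y=0, U=3) weight 1/180
  (W=2, V=2, Z=0, X=1, Y=0, U=2) weight 1/60
  (W=2, V=2, Z=0, X=1, Y=0, U=3) weight 1/60
  (W=2, V=2, Z=1, X=0, Y=0, U=2) weight 1/135
  (W=2, V=2, Z=1, X=0, Y=0, U=3) weight 1/135
  (W=2, V=2, Z=1, X=1, Y=0, U=2) weight 1/270
  (W=2, V=2, Z=1, X=1, Y=0, U=3) weight 1/270
  (W=3, V=4, Z=0, X=0, Y=0, U=2) weight 1/216
  (W=4, V=3, Z=0, X=0, Y=0, U=2) weight 1/180
  … 14 more
Group by W:
  weight(W=2) = 1/15
  weight(W=3) = 1/18
  weight(W=4) = 1/15
Total weight = 1/15 + 1/18 + 1/15 = 17/90
P(W=2 | obs) = 1/15 / 17/90 = 6/17
P(W=3 | obs) = 1/18 / 17/90 = 5/17
P(W=4 | obs) = 1/15 / 17/90 = 6/17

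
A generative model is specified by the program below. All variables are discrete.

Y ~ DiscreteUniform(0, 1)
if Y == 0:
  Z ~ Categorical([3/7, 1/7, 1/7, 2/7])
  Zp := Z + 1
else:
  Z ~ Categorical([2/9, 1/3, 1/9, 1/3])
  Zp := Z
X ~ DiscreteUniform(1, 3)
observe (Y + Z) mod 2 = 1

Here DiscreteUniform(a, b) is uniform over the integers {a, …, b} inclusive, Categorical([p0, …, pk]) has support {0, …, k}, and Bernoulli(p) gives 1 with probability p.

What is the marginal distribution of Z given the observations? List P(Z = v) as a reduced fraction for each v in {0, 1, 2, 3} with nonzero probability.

P(Z=0) = 7/24, P(Z=1) = 3/16, P(Z=2) = 7/48, P(Z=3) = 3/8

Enumerate traces; 12 have nonzero weight after conditioning:
  (Y=0, Z=1, X=1) weight 1/42
  (Y=0, Z=1, X=2) weight 1/42
  (Y=0, Z=1, X=3) weight 1/42
  (Y=0, Z=3, X=1) weight 1/21
  (Y=0, Z=3, X=2) weight 1/21
  (Y=0, Z=3, X=3) weight 1/21
  (Y=1, Z=0, X=1) weight 1/27
  (Y=1, Z=0, X=2) weight 1/27
  (Y=1, Z=2, X=1) weight 1/54
  … 3 more
Group by Z:
  weight(Z=0) = 1/9
  weight(Z=1) = 1/14
  weight(Z=2) = 1/18
  weight(Z=3) = 1/7
Total weight = 1/9 + 1/14 + 1/18 + 1/7 = 8/21
P(Z=0 | obs) = 1/9 / 8/21 = 7/24
P(Z=1 | obs) = 1/14 / 8/21 = 3/16
P(Z=2 | obs) = 1/18 / 8/21 = 7/48
P(Z=3 | obs) = 1/7 / 8/21 = 3/8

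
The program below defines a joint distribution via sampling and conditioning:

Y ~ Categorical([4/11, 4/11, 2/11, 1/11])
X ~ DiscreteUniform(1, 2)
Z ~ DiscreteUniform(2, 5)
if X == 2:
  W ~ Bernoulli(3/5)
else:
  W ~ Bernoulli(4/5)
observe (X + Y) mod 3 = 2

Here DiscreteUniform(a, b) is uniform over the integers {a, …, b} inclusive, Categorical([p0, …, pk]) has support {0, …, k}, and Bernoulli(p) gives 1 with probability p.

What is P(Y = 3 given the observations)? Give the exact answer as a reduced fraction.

P(Y = 3 | obs) = 1/9

Enumerate traces; 24 have nonzero weight after conditioning:
  (Y=0, X=2, Z=2, W=0) weight 1/55
  (Y=0, X=2, Z=2, W=1) weight 3/110
  (Y=0, X=2, Z=3, W=0) weight 1/55
  (Y=0, X=2, Z=3, W=1) weight 3/110
  (Y=0, X=2, Z=4, W=0) weight 1/55
  (Y=0, X=2, Z=4, W=1) weight 3/110
  (Y=0, X=2, Z=5, W=0) weight 1/55
  (Y=0, X=2, Z=5, W=1) weight 3/110
  (Y=1, X=1, Z=2, W=0) weight 1/110
  (Y=3, X=2, Z=2, W=0) weight 1/220
  … 14 more
Group by Y:
  weight(Y=0) = 2/11
  weight(Y=1) = 2/11
  weight(Y=3) = 1/22
Total weight = 2/11 + 2/11 + 1/22 = 9/22
P(Y=0 | obs) = 2/11 / 9/22 = 4/9
P(Y=1 | obs) = 2/11 / 9/22 = 4/9
P(Y=3 | obs) = 1/22 / 9/22 = 1/9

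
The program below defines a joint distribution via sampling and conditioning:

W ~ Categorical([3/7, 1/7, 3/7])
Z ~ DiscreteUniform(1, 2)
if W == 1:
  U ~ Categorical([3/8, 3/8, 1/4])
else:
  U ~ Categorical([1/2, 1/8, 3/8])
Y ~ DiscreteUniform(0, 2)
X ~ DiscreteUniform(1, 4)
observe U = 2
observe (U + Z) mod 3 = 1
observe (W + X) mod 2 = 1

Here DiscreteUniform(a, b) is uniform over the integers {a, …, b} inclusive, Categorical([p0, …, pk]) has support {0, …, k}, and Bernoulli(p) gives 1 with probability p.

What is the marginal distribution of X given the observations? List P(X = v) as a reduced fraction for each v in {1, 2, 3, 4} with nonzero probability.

Enumerate traces; 18 have nonzero weight after conditioning:
  (W=0, Z=2, U=2, Y=0, X=1) weight 3/448
  (W=0, Z=2, U=2, Y=0, X=3) weight 3/448
  (W=0, Z=2, U=2, Y=1, X=1) weight 3/448
  (W=0, Z=2, U=2, Y=1, X=3) weight 3/448
  (W=0, Z=2, U=2, Y=2, X=1) weight 3/448
  (W=0, Z=2, U=2, Y=2, X=3) weight 3/448
  (W=1, Z=2, U=2, Y=0, X=2) weight 1/672
  (W=1, Z=2, U=2, Y=0, X=4) weight 1/672
  … 10 more
Group by X:
  weight(X=1) = 9/224
  weight(X=2) = 1/224
  weight(X=3) = 9/224
  weight(X=4) = 1/224
Total weight = 9/224 + 1/224 + 9/224 + 1/224 = 5/56
P(X=1 | obs) = 9/224 / 5/56 = 9/20
P(X=2 | obs) = 1/224 / 5/56 = 1/20
P(X=3 | obs) = 9/224 / 5/56 = 9/20
P(X=4 | obs) = 1/224 / 5/56 = 1/20

P(X=1) = 9/20, P(X=2) = 1/20, P(X=3) = 9/20, P(X=4) = 1/20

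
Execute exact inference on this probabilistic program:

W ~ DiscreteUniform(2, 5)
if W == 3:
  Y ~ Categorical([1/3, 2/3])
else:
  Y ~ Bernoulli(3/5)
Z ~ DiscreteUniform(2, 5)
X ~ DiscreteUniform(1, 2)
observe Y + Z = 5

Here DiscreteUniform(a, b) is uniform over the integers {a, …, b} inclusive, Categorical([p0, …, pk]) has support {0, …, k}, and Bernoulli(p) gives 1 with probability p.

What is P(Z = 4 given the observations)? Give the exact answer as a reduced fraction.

P(Z = 4 | obs) = 37/60

Enumerate traces; 16 have nonzero weight after conditioning:
  (W=2, Y=0, Z=5, X=1) weight 1/80
  (W=2, Y=0, Z=5, X=2) weight 1/80
  (W=2, Y=1, Z=4, X=1) weight 3/160
  (W=2, Y=1, Z=4, X=2) weight 3/160
  (W=3, Y=0, Z=5, X=1) weight 1/96
  (W=3, Y=0, Z=5, X=2) weight 1/96
  (W=3, Y=1, Z=4, X=1) weight 1/48
  (W=3, Y=1, Z=4, X=2) weight 1/48
  … 8 more
Group by Z:
  weight(Z=4) = 37/240
  weight(Z=5) = 23/240
Total weight = 37/240 + 23/240 = 1/4
P(Z=4 | obs) = 37/240 / 1/4 = 37/60
P(Z=5 | obs) = 23/240 / 1/4 = 23/60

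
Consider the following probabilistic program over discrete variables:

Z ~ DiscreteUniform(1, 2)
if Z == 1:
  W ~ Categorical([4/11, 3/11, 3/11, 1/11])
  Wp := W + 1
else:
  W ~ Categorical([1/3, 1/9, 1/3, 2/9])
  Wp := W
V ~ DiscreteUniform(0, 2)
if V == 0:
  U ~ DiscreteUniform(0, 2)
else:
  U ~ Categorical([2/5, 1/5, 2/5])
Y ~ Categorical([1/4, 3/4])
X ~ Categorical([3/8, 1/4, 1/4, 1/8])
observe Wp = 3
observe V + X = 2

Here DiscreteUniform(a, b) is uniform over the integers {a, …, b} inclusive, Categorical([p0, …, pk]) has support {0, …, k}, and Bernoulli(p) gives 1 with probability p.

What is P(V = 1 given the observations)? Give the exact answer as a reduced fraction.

P(V = 1 | obs) = 2/7

Enumerate traces; 36 have nonzero weight after conditioning:
  (Z=1, W=2, V=0, U=0, Y=0, X=2) weight 1/1056
  (Z=1, W=2, V=0, U=0, Y=1, X=2) weight 1/352
  (Z=1, W=2, V=0, U=1, Y=0, X=2) weight 1/1056
  (Z=1, W=2, V=0, U=1, Y=1, X=2) weight 1/352
  (Z=1, W=2, V=0, U=2, Y=0, X=2) weight 1/1056
  (Z=1, W=2, V=0, U=2, Y=1, X=2) weight 1/352
  (Z=1, W=2, V=1, U=0, Y=0, X=1) weight 1/880
  (Z=1, W=2, V=1, U=0, Y=1, X=1) weight 3/880
  (Z=1, W=2, V=2, U=0, Y=0, X=0) weight 3/1760
  … 27 more
Group by V:
  weight(V=0) = 49/2376
  weight(V=1) = 49/2376
  weight(V=2) = 49/1584
Total weight = 49/2376 + 49/2376 + 49/1584 = 343/4752
P(V=0 | obs) = 49/2376 / 343/4752 = 2/7
P(V=1 | obs) = 49/2376 / 343/4752 = 2/7
P(V=2 | obs) = 49/1584 / 343/4752 = 3/7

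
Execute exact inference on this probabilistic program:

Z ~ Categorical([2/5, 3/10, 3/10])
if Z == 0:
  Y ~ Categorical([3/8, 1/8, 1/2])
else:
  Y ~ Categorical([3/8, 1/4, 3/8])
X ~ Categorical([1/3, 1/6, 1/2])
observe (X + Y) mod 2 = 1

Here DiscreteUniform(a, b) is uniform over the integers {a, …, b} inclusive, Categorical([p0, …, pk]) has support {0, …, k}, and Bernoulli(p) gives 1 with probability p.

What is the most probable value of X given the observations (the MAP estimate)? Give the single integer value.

argmax_v P(X = v | obs) = 1

Enumerate traces; 12 have nonzero weight after conditioning:
  (Z=0, Y=0, X=1) weight 1/40
  (Z=0, Y=1, X=0) weight 1/60
  (Z=0, Y=1, X=2) weight 1/40
  (Z=0, Y=2, X=1) weight 1/30
  (Z=1, Y=0, X=1) weight 3/160
  (Z=1, Y=1, X=0) weight 1/40
  (Z=1, Y=1, X=2) weight 3/80
  (Z=1, Y=2, X=1) weight 3/160
  … 4 more
Group by X:
  weight(X=0) = 1/15
  weight(X=1) = 2/15
  weight(X=2) = 1/10
Total weight = 1/15 + 2/15 + 1/10 = 3/10
P(X=0 | obs) = 1/15 / 3/10 = 2/9
P(X=1 | obs) = 2/15 / 3/10 = 4/9
P(X=2 | obs) = 1/10 / 3/10 = 1/3
argmax = 1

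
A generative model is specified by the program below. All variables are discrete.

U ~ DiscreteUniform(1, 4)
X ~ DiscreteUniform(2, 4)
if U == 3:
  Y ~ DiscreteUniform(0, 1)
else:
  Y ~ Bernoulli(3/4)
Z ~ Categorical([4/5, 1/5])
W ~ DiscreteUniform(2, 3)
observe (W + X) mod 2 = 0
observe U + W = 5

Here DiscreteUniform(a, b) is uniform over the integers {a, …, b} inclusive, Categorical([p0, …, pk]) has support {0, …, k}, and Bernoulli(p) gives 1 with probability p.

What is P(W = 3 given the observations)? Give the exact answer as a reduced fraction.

P(W = 3 | obs) = 1/3

Enumerate traces; 12 have nonzero weight after conditioning:
  (U=2, X=3, Y=0, Z=0, W=3) weight 1/120
  (U=2, X=3, Y=0, Z=1, W=3) weight 1/480
  (U=2, X=3, Y=1, Z=0, W=3) weight 1/40
  (U=2, X=3, Y=1, Z=1, W=3) weight 1/160
  (U=3, X=2, Y=0, Z=0, W=2) weight 1/60
  (U=3, X=2, Y=0, Z=1, W=2) weight 1/240
  (U=3, X=2, Y=1, Z=0, W=2) weight 1/60
  (U=3, X=2, Y=1, Z=1, W=2) weight 1/240
  … 4 more
Group by W:
  weight(W=2) = 1/12
  weight(W=3) = 1/24
Total weight = 1/12 + 1/24 = 1/8
P(W=2 | obs) = 1/12 / 1/8 = 2/3
P(W=3 | obs) = 1/24 / 1/8 = 1/3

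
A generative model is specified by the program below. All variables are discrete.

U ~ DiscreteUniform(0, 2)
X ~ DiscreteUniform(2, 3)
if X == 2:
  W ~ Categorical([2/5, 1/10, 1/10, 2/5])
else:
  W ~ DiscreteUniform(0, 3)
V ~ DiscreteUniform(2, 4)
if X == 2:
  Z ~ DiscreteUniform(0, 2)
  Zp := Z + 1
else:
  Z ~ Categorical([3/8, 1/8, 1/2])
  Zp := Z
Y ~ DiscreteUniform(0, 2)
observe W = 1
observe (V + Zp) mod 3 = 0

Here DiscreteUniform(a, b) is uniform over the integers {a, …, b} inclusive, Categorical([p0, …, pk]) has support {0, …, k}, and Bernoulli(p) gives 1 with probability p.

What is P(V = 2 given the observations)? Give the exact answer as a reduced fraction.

Enumerate traces; 54 have nonzero weight after conditioning:
  (U=0, X=2, W=1, V=2, Z=0, Y=0) weight 1/1620
  (U=0, X=2, W=1, V=2, Z=0, Y=1) weight 1/1620
  (U=0, X=2, W=1, V=2, Z=0, Y=2) weight 1/1620
  (U=0, X=2, W=1, V=3, Z=2, Y=0) weight 1/1620
  (U=0, X=2, W=1, V=3, Z=2, Y=1) weight 1/1620
  (U=0, X=2, W=1, V=3, Z=2, Y=2) weight 1/1620
  (U=0, X=2, W=1, V=4, Z=1, Y=0) weight 1/1620
  (U=0, X=2, W=1, V=4, Z=1, Y=1) weight 1/1620
  … 46 more
Group by V:
  weight(V=2) = 31/2880
  weight(V=3) = 61/2880
  weight(V=4) = 19/720
Total weight = 31/2880 + 61/2880 + 19/720 = 7/120
P(V=2 | obs) = 31/2880 / 7/120 = 31/168
P(V=3 | obs) = 61/2880 / 7/120 = 61/168
P(V=4 | obs) = 19/720 / 7/120 = 19/42

P(V = 2 | obs) = 31/168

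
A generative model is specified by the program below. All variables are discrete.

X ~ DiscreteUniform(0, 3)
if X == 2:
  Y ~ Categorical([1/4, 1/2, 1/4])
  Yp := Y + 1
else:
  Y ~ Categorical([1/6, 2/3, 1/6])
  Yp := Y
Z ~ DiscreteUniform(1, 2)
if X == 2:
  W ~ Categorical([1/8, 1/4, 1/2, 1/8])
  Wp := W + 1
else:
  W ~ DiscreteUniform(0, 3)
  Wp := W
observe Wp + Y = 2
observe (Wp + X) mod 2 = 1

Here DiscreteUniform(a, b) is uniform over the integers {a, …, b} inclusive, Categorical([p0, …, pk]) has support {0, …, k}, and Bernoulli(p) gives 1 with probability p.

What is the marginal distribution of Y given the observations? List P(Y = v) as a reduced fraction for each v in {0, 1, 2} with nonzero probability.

Enumerate traces; 12 have nonzero weight after conditioning:
  (X=0, Y=1, Z=1, W=1) weight 1/48
  (X=0, Y=1, Z=2, W=1) weight 1/48
  (X=1, Y=0, Z=1, W=2) weight 1/192
  (X=1, Y=0, Z=2, W=2) weight 1/192
  (X=1, Y=2, Z=1, W=0) weight 1/192
  (X=1, Y=2, Z=2, W=0) weight 1/192
  (X=2, Y=1, Z=1, W=0) weight 1/128
  (X=2, Y=1, Z=2, W=0) weight 1/128
  … 4 more
Group by Y:
  weight(Y=0) = 1/48
  weight(Y=1) = 11/192
  weight(Y=2) = 1/48
Total weight = 1/48 + 11/192 + 1/48 = 19/192
P(Y=0 | obs) = 1/48 / 19/192 = 4/19
P(Y=1 | obs) = 11/192 / 19/192 = 11/19
P(Y=2 | obs) = 1/48 / 19/192 = 4/19

P(Y=0) = 4/19, P(Y=1) = 11/19, P(Y=2) = 4/19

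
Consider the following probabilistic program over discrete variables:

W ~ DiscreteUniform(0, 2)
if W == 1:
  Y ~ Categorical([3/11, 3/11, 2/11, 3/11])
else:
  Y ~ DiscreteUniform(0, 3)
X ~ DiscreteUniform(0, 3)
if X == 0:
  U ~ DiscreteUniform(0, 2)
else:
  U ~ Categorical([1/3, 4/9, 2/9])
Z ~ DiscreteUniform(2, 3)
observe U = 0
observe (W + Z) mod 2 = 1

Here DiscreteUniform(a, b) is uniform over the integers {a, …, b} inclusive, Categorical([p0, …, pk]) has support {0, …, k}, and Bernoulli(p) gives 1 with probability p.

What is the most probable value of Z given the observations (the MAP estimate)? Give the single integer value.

argmax_v P(Z = v | obs) = 3

Enumerate traces; 48 have nonzero weight after conditioning:
  (W=0, Y=0, X=0, U=0, Z=3) weight 1/288
  (W=0, Y=0, X=1, U=0, Z=3) weight 1/288
  (W=0, Y=0, X=2, U=0, Z=3) weight 1/288
  (W=0, Y=0, X=3, U=0, Z=3) weight 1/288
  (W=0, Y=1, X=0, U=0, Z=3) weight 1/288
  (W=0, Y=1, X=1, U=0, Z=3) weight 1/288
  (W=0, Y=1, X=2, U=0, Z=3) weight 1/288
  (W=0, Y=1, X=3, U=0, Z=3) weight 1/288
  (W=1, Y=0, X=0, U=0, Z=2) weight 1/264
  … 39 more
Group by Z:
  weight(Z=2) = 1/18
  weight(Z=3) = 1/9
Total weight = 1/18 + 1/9 = 1/6
P(Z=2 | obs) = 1/18 / 1/6 = 1/3
P(Z=3 | obs) = 1/9 / 1/6 = 2/3
argmax = 3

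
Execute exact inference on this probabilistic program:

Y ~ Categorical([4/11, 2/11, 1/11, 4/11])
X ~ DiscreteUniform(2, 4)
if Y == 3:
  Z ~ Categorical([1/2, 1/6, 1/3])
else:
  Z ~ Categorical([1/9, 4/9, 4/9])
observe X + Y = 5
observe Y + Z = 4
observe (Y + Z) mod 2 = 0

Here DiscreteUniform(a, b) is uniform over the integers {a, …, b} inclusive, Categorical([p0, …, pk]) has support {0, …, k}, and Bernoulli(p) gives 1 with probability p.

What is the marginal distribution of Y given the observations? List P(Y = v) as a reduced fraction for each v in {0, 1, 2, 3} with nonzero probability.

P(Y=2) = 2/5, P(Y=3) = 3/5

Enumerate traces; 2 have nonzero weight after conditioning:
  (Y=2, X=3, Z=2) weight 4/297
  (Y=3, X=2, Z=1) weight 2/99
Group by Y:
  weight(Y=2) = 4/297
  weight(Y=3) = 2/99
Total weight = 4/297 + 2/99 = 10/297
P(Y=2 | obs) = 4/297 / 10/297 = 2/5
P(Y=3 | obs) = 2/99 / 10/297 = 3/5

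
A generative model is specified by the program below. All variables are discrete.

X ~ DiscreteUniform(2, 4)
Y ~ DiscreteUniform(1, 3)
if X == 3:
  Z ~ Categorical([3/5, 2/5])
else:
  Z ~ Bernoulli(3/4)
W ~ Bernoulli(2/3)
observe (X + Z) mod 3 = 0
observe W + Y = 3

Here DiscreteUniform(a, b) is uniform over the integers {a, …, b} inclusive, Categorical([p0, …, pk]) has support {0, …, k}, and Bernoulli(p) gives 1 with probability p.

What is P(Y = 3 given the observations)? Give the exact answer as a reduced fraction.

P(Y = 3 | obs) = 1/3

Enumerate traces; 4 have nonzero weight after conditioning:
  (X=2, Y=2, Z=1, W=1) weight 1/18
  (X=2, Y=3, Z=1, W=0) weight 1/36
  (X=3, Y=2, Z=0, W=1) weight 2/45
  (X=3, Y=3, Z=0, W=0) weight 1/45
Group by Y:
  weight(Y=2) = 1/10
  weight(Y=3) = 1/20
Total weight = 1/10 + 1/20 = 3/20
P(Y=2 | obs) = 1/10 / 3/20 = 2/3
P(Y=3 | obs) = 1/20 / 3/20 = 1/3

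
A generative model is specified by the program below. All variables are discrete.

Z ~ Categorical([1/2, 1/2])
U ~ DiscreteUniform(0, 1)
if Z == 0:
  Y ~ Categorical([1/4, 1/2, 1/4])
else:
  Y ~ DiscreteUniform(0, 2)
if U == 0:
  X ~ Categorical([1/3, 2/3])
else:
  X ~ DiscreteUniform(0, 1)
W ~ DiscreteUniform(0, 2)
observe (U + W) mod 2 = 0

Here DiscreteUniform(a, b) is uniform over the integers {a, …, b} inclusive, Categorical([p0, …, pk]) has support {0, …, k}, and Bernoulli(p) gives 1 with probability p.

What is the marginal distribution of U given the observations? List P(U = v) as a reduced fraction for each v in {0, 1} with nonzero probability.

Enumerate traces; 36 have nonzero weight after conditioning:
  (Z=0, U=0, Y=0, X=0, W=0) weight 1/144
  (Z=0, U=0, Y=0, X=0, W=2) weight 1/144
  (Z=0, U=0, Y=0, X=1, W=0) weight 1/72
  (Z=0, U=0, Y=0, X=1, W=2) weight 1/72
  (Z=0, U=0, Y=1, X=0, W=0) weight 1/72
  (Z=0, U=0, Y=1, X=0, W=2) weight 1/72
  (Z=0, U=0, Y=1, X=1, W=0) weight 1/36
  (Z=0, U=0, Y=1, X=1, W=2) weight 1/36
  (Z=0, U=1, Y=0, X=0, W=1) weight 1/96
  … 27 more
Group by U:
  weight(U=0) = 1/3
  weight(U=1) = 1/6
Total weight = 1/3 + 1/6 = 1/2
P(U=0 | obs) = 1/3 / 1/2 = 2/3
P(U=1 | obs) = 1/6 / 1/2 = 1/3

P(U=0) = 2/3, P(U=1) = 1/3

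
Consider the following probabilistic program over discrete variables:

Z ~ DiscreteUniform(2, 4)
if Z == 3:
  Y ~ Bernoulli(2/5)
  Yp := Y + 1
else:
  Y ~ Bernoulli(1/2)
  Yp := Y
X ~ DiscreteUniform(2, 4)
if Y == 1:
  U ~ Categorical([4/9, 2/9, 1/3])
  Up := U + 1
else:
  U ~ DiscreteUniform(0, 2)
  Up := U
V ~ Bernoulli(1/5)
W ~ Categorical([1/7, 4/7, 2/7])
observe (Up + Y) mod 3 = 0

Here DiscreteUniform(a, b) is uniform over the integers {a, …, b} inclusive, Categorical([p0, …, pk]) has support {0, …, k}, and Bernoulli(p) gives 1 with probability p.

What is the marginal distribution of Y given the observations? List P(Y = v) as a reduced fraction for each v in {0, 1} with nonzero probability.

P(Y=0) = 12/19, P(Y=1) = 7/19

Enumerate traces; 108 have nonzero weight after conditioning:
  (Z=2, Y=0, X=2, U=0, V=0, W=0) weight 2/945
  (Z=2, Y=0, X=2, U=0, V=0, W=1) weight 8/945
  (Z=2, Y=0, X=2, U=0, V=0, W=2) weight 4/945
  (Z=2, Y=0, X=2, U=0, V=1, W=0) weight 1/1890
  (Z=2, Y=0, X=2, U=0, V=1, W=1) weight 2/945
  (Z=2, Y=0, X=2, U=0, V=1, W=2) weight 1/945
  (Z=2, Y=0, X=3, U=0, V=0, W=0) weight 2/945
  (Z=2, Y=0, X=3, U=0, V=0, W=1) weight 8/945
  (Z=2, Y=1, X=2, U=1, V=0, W=0) weight 4/2835
  … 99 more
Group by Y:
  weight(Y=0) = 8/45
  weight(Y=1) = 14/135
Total weight = 8/45 + 14/135 = 38/135
P(Y=0 | obs) = 8/45 / 38/135 = 12/19
P(Y=1 | obs) = 14/135 / 38/135 = 7/19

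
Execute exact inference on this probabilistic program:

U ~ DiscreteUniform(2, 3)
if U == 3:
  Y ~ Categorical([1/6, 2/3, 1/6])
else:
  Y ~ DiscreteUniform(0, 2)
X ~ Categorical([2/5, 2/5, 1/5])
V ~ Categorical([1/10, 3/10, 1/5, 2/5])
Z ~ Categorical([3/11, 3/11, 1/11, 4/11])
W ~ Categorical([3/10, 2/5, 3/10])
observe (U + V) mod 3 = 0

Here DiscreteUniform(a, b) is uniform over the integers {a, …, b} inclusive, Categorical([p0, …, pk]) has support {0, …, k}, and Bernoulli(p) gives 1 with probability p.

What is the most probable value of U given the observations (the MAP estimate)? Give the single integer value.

Enumerate traces; 324 have nonzero weight after conditioning:
  (U=2, Y=0, X=0, V=1, Z=0, W=0) weight 9/5500
  (U=2, Y=0, X=0, V=1, Z=0, W=1) weight 3/1375
  (U=2, Y=0, X=0, V=1, Z=0, W=2) weight 9/5500
  (U=2, Y=0, X=0, V=1, Z=1, W=0) weight 9/5500
  (U=2, Y=0, X=0, V=1, Z=1, W=1) weight 3/1375
  (U=2, Y=0, X=0, V=1, Z=1, W=2) weight 9/5500
  (U=2, Y=0, X=0, V=1, Z=2, W=0) weight 3/5500
  (U=2, Y=0, X=0, V=1, Z=2, W=1) weight 1/1375
  (U=3, Y=0, X=0, V=0, Z=0, W=0) weight 3/11000
  … 315 more
Group by U:
  weight(U=2) = 3/20
  weight(U=3) = 1/4
Total weight = 3/20 + 1/4 = 2/5
P(U=2 | obs) = 3/20 / 2/5 = 3/8
P(U=3 | obs) = 1/4 / 2/5 = 5/8
argmax = 3

argmax_v P(U = v | obs) = 3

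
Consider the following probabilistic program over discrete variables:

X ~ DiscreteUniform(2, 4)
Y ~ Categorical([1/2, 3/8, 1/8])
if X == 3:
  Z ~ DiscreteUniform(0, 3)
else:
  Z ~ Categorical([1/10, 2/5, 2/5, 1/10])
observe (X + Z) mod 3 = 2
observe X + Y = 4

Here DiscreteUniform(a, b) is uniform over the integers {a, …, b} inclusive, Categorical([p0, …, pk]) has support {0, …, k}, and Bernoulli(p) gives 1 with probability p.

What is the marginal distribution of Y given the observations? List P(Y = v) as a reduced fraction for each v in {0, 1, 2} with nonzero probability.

Enumerate traces; 4 have nonzero weight after conditioning:
  (X=2, Y=2, Z=0) weight 1/240
  (X=2, Y=2, Z=3) weight 1/240
  (X=3, Y=1, Z=2) weight 1/32
  (X=4, Y=0, Z=1) weight 1/15
Group by Y:
  weight(Y=0) = 1/15
  weight(Y=1) = 1/32
  weight(Y=2) = 1/120
Total weight = 1/15 + 1/32 + 1/120 = 17/160
P(Y=0 | obs) = 1/15 / 17/160 = 32/51
P(Y=1 | obs) = 1/32 / 17/160 = 5/17
P(Y=2 | obs) = 1/120 / 17/160 = 4/51

P(Y=0) = 32/51, P(Y=1) = 5/17, P(Y=2) = 4/51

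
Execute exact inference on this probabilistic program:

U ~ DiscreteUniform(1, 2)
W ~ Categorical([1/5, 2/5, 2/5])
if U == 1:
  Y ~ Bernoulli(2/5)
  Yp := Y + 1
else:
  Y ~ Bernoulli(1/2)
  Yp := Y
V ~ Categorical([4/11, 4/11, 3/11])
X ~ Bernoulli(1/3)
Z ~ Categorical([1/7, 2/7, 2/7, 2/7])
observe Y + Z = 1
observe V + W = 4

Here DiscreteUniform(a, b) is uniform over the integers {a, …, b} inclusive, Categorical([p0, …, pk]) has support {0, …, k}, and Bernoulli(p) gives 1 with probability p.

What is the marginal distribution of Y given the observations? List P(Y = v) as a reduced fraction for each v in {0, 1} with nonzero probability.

P(Y=0) = 22/31, P(Y=1) = 9/31

Enumerate traces; 8 have nonzero weight after conditioning:
  (U=1, W=2, Y=0, V=2, X=0, Z=1) weight 12/1925
  (U=1, W=2, Y=0, V=2, X=1, Z=1) weight 6/1925
  (U=1, W=2, Y=1, V=2, X=0, Z=0) weight 4/1925
  (U=1, W=2, Y=1, V=2, X=1, Z=0) weight 2/1925
  (U=2, W=2, Y=0, V=2, X=0, Z=1) weight 2/385
  (U=2, W=2, Y=0, V=2, X=1, Z=1) weight 1/385
  (U=2, W=2, Y=1, V=2, X=0, Z=0) weight 1/385
  (U=2, W=2, Y=1, V=2, X=1, Z=0) weight 1/770
Group by Y:
  weight(Y=0) = 3/175
  weight(Y=1) = 27/3850
Total weight = 3/175 + 27/3850 = 93/3850
P(Y=0 | obs) = 3/175 / 93/3850 = 22/31
P(Y=1 | obs) = 27/3850 / 93/3850 = 9/31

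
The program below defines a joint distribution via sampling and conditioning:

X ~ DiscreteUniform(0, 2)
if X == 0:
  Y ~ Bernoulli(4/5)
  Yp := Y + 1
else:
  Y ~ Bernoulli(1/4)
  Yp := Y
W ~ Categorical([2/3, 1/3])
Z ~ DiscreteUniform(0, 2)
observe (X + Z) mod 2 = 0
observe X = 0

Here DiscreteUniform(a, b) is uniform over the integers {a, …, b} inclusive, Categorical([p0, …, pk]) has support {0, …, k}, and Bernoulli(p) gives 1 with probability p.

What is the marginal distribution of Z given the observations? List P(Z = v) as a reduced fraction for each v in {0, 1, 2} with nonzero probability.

Enumerate traces; 8 have nonzero weight after conditioning:
  (X=0, Y=0, W=0, Z=0) weight 2/135
  (X=0, Y=0, W=0, Z=2) weight 2/135
  (X=0, Y=0, W=1, Z=0) weight 1/135
  (X=0, Y=0, W=1, Z=2) weight 1/135
  (X=0, Y=1, W=0, Z=0) weight 8/135
  (X=0, Y=1, W=0, Z=2) weight 8/135
  (X=0, Y=1, W=1, Z=0) weight 4/135
  (X=0, Y=1, W=1, Z=2) weight 4/135
Group by Z:
  weight(Z=0) = 1/9
  weight(Z=2) = 1/9
Total weight = 1/9 + 1/9 = 2/9
P(Z=0 | obs) = 1/9 / 2/9 = 1/2
P(Z=2 | obs) = 1/9 / 2/9 = 1/2

P(Z=0) = 1/2, P(Z=2) = 1/2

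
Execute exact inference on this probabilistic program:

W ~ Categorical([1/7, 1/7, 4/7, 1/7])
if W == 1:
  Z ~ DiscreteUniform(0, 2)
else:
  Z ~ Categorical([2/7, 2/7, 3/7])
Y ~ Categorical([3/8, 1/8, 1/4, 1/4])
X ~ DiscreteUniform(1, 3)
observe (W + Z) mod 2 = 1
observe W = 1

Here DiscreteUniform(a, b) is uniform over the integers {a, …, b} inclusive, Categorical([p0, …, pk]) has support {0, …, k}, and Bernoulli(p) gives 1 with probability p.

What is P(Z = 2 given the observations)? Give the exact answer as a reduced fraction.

P(Z = 2 | obs) = 1/2

Enumerate traces; 24 have nonzero weight after conditioning:
  (W=1, Z=0, Y=0, X=1) weight 1/168
  (W=1, Z=0, Y=0, X=2) weight 1/168
  (W=1, Z=0, Y=0, X=3) weight 1/168
  (W=1, Z=0, Y=1, X=1) weight 1/504
  (W=1, Z=0, Y=1, X=2) weight 1/504
  (W=1, Z=0, Y=1, X=3) weight 1/504
  (W=1, Z=0, Y=2, X=1) weight 1/252
  (W=1, Z=0, Y=2, X=2) weight 1/252
  (W=1, Z=2, Y=0, X=1) weight 1/168
  … 15 more
Group by Z:
  weight(Z=0) = 1/21
  weight(Z=2) = 1/21
Total weight = 1/21 + 1/21 = 2/21
P(Z=0 | obs) = 1/21 / 2/21 = 1/2
P(Z=2 | obs) = 1/21 / 2/21 = 1/2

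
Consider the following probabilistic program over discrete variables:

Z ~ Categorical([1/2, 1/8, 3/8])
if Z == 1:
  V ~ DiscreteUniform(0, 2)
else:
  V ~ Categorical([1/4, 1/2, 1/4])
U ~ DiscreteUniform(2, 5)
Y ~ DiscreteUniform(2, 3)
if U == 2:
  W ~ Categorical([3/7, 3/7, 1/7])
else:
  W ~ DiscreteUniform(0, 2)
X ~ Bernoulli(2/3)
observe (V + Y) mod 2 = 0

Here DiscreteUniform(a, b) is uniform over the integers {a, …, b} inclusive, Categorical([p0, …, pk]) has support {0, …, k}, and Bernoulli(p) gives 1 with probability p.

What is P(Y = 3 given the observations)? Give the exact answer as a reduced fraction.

Enumerate traces; 216 have nonzero weight after conditioning:
  (Z=0, V=0, U=2, Y=2, W=0, X=0) weight 1/448
  (Z=0, V=0, U=2, Y=2, W=0, X=1) weight 1/224
  (Z=0, V=0, U=2, Y=2, W=1, X=0) weight 1/448
  (Z=0, V=0, U=2, Y=2, W=1, X=1) weight 1/224
  (Z=0, V=0, U=2, Y=2, W=2, X=0) weight 1/1344
  (Z=0, V=0, U=2, Y=2, W=2, X=1) weight 1/672
  (Z=0, V=0, U=3, Y=2, W=0, X=0) weight 1/576
  (Z=0, V=0, U=3, Y=2, W=0, X=1) weight 1/288
  (Z=0, V=1, U=2, Y=3, W=0, X=0) weight 1/224
  … 207 more
Group by Y:
  weight(Y=2) = 25/96
  weight(Y=3) = 23/96
Total weight = 25/96 + 23/96 = 1/2
P(Y=2 | obs) = 25/96 / 1/2 = 25/48
P(Y=3 | obs) = 23/96 / 1/2 = 23/48

P(Y = 3 | obs) = 23/48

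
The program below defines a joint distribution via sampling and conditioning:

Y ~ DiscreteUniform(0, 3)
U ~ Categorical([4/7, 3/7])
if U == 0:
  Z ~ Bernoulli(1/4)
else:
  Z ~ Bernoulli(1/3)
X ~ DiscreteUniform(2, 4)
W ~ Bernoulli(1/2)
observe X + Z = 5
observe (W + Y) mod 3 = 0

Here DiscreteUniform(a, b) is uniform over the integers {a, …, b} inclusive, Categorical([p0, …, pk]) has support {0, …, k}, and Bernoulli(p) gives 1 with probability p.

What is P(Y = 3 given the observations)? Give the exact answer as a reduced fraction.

P(Y = 3 | obs) = 1/3

Enumerate traces; 6 have nonzero weight after conditioning:
  (Y=0, U=0, Z=1, X=4, W=0) weight 1/168
  (Y=0, U=1, Z=1, X=4, W=0) weight 1/168
  (Y=2, U=0, Z=1, X=4, W=1) weight 1/168
  (Y=2, U=1, Z=1, X=4, W=1) weight 1/168
  (Y=3, U=0, Z=1, X=4, W=0) weight 1/168
  (Y=3, U=1, Z=1, X=4, W=0) weight 1/168
Group by Y:
  weight(Y=0) = 1/84
  weight(Y=2) = 1/84
  weight(Y=3) = 1/84
Total weight = 1/84 + 1/84 + 1/84 = 1/28
P(Y=0 | obs) = 1/84 / 1/28 = 1/3
P(Y=2 | obs) = 1/84 / 1/28 = 1/3
P(Y=3 | obs) = 1/84 / 1/28 = 1/3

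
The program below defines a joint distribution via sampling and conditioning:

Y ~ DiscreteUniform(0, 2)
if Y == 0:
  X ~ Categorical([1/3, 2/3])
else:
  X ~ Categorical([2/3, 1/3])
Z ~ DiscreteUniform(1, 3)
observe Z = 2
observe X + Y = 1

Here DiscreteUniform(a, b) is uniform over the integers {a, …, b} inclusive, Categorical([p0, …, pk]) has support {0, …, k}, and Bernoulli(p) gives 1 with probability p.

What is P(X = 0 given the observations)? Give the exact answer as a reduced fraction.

P(X = 0 | obs) = 1/2

Enumerate traces; 2 have nonzero weight after conditioning:
  (Y=0, X=1, Z=2) weight 2/27
  (Y=1, X=0, Z=2) weight 2/27
Group by X:
  weight(X=0) = 2/27
  weight(X=1) = 2/27
Total weight = 2/27 + 2/27 = 4/27
P(X=0 | obs) = 2/27 / 4/27 = 1/2
P(X=1 | obs) = 2/27 / 4/27 = 1/2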